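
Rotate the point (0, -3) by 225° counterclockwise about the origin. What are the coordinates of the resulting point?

Rotation matrix for 225°: [[cos 225°, -sin 225°], [sin 225°, cos 225°]] ≈ [[-0.707107, 0.707107], [-0.707107, -0.707107]]
[[-0.707107, 0.707107], [-0.707107, -0.707107]] × [0, -3]ᵀ ≈ [-2.1213, 2.1213]ᵀ
Result: (-2.1213, 2.1213)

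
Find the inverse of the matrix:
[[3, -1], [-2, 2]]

For [[a,b],[c,d]], inverse = (1/det)·[[d,-b],[-c,a]]
det = (3)(2) - (-1)(-2) = 6 - 2 = 4
Inverse = (1/4)·[[2, 1], [2, 3]]
= [[1/2, 1/4], [1/2, 3/4]]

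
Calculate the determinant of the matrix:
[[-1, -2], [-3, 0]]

For a 2×2 matrix [[a, b], [c, d]], det = ad - bc
det = (-1)(0) - (-2)(-3) = 0 - 6 = -6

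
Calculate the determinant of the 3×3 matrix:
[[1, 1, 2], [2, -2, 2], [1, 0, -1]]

Expansion along first row:
det = 1·det([[-2,2],[0,-1]]) - 1·det([[2,2],[1,-1]]) + 2·det([[2,-2],[1,0]])
    = 1·(-2·-1 - 2·0) - 1·(2·-1 - 2·1) + 2·(2·0 - -2·1)
    = 1·2 - 1·-4 + 2·2
    = 2 + 4 + 4 = 10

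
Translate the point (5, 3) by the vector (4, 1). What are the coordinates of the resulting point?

Translation by (4, 1) (homogeneous matrix [[1, 0, 4], [0, 1, 1], [0, 0, 1]]):
x' = 5 + 4 = 9
y' = 3 + 1 = 4
Result: (9, 4)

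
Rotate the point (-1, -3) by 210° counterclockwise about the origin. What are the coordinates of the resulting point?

Rotation matrix for 210°: [[cos 210°, -sin 210°], [sin 210°, cos 210°]] ≈ [[-0.866025, 0.500000], [-0.500000, -0.866025]]
[[-0.866025, 0.500000], [-0.500000, -0.866025]] × [-1, -3]ᵀ ≈ [-0.6340, 3.0981]ᵀ
Result: (-0.6340, 3.0981)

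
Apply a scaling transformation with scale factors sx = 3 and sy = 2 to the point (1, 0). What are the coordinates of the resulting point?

Scaling matrix:
[[3, 0], [0, 2]]
Result: (1 × 3, 0 × 2) = (3, 0)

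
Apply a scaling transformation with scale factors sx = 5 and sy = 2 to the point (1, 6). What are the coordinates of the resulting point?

Scaling matrix:
[[5, 0], [0, 2]]
Result: (1 × 5, 6 × 2) = (5, 12)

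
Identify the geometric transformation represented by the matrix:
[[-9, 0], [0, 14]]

This matrix represents: non-uniform scaling by sx = -9, sy = 14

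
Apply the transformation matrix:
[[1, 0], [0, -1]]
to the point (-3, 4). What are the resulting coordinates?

Matrix multiplication:
[[1, 0], [0, -1]] × [-3, 4]ᵀ
= [(1)(-3) + (0)(4), (0)(-3) + (-1)(4)]ᵀ
= [-3, -4]ᵀ
Result: (-3, -4)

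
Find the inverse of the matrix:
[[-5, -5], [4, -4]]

For [[a,b],[c,d]], inverse = (1/det)·[[d,-b],[-c,a]]
det = (-5)(-4) - (-5)(4) = 20 - -20 = 40
Inverse = (1/40)·[[-4, 5], [-4, -5]]
= [[-1/10, 1/8], [-1/10, -1/8]]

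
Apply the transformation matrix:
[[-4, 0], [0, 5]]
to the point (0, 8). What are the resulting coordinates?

Matrix multiplication:
[[-4, 0], [0, 5]] × [0, 8]ᵀ
= [(-4)(0) + (0)(8), (0)(0) + (5)(8)]ᵀ
= [0, 40]ᵀ
Result: (0, 40)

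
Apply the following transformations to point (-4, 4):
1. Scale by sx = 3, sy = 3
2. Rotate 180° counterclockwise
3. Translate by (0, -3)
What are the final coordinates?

Step 1: Scale → (-12, 12)
Step 2: Rotate 180° → (12, -12)
Step 3: Translate → (12, -15)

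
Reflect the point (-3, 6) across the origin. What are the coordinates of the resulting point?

Reflection across origin: (-3, 6) → (3, -6)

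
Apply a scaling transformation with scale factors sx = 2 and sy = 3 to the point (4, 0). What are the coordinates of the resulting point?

Scaling matrix:
[[2, 0], [0, 3]]
Result: (4 × 2, 0 × 3) = (8, 0)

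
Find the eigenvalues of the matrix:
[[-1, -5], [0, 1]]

Characteristic equation: det(A - λI) = 0
λ² - (trace)λ + (det) = 0
trace = -1 + 1 = 0, det = (-1)(1) - (-5)(0) = -1
λ² - (0)λ + (-1) = 0
λ = (0 ± √((0)² - 4·(-1))) / 2 = (0 ± √4) / 2
Solving: λ = -1, 1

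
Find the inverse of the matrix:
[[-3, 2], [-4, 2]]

For [[a,b],[c,d]], inverse = (1/det)·[[d,-b],[-c,a]]
det = (-3)(2) - (2)(-4) = -6 - -8 = 2
Inverse = (1/2)·[[2, -2], [4, -3]]
= [[1, -1], [2, -3/2]]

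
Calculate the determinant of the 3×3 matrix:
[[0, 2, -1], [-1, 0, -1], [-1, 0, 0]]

Expansion along first row:
det = 0·det([[0,-1],[0,0]]) - 2·det([[-1,-1],[-1,0]]) + -1·det([[-1,0],[-1,0]])
    = 0·(0·0 - -1·0) - 2·(-1·0 - -1·-1) + -1·(-1·0 - 0·-1)
    = 0·0 - 2·-1 + -1·0
    = 0 + 2 + 0 = 2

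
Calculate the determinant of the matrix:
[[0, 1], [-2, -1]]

For a 2×2 matrix [[a, b], [c, d]], det = ad - bc
det = (0)(-1) - (1)(-2) = 0 - -2 = 2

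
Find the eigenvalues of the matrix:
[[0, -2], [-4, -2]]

Characteristic equation: det(A - λI) = 0
λ² - (trace)λ + (det) = 0
trace = 0 + -2 = -2, det = (0)(-2) - (-2)(-4) = -8
λ² - (-2)λ + (-8) = 0
λ = (-2 ± √((-2)² - 4·(-8))) / 2 = (-2 ± √36) / 2
Solving: λ = -4, 2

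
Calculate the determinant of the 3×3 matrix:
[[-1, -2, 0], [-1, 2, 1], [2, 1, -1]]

Expansion along first row:
det = -1·det([[2,1],[1,-1]]) - -2·det([[-1,1],[2,-1]]) + 0·det([[-1,2],[2,1]])
    = -1·(2·-1 - 1·1) - -2·(-1·-1 - 1·2) + 0·(-1·1 - 2·2)
    = -1·-3 - -2·-1 + 0·-5
    = 3 + -2 + 0 = 1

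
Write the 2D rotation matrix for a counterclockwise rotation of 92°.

Rotation matrix formula: [[cos θ, -sin θ], [sin θ, cos θ]]
For θ = 92°:
cos(92°) = -0.0349
sin(92°) = 0.9994
Result: [[-0.0349, -0.9994], [0.9994, -0.0349]]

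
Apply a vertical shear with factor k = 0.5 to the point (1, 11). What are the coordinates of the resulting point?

Shear matrix for vertical shear with factor k = 0.5:
[[1, 0], [0.50, 1]]
Result: (1, 11) → (1, 11.5)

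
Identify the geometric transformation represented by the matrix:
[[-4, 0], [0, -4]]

This matrix represents: uniform scaling by factor -4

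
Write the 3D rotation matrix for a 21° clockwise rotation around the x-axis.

Rotation matrix for clockwise 21° around x-axis:
A clockwise rotation by 21° is a counterclockwise rotation by -21°.
cos(-21°) = 0.9336, sin(-21°) = -0.3584
Result: [[1, 0, 0], [0, 0.9336, 0.3584], [0, -0.3584, 0.9336]]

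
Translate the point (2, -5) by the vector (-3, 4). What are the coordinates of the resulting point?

Translation by (-3, 4) (homogeneous matrix [[1, 0, -3], [0, 1, 4], [0, 0, 1]]):
x' = 2 + -3 = -1
y' = -5 + 4 = -1
Result: (-1, -1)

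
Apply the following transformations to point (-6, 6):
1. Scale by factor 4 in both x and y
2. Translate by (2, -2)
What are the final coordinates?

Step 1: Scale (-6, 6) by 4 → (-24, 24)
Step 2: Translate by (2, -2) → (-22, 22)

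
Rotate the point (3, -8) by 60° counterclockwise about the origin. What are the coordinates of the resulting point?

Rotation matrix for 60°: [[cos 60°, -sin 60°], [sin 60°, cos 60°]] ≈ [[0.500000, -0.866025], [0.866025, 0.500000]]
[[0.500000, -0.866025], [0.866025, 0.500000]] × [3, -8]ᵀ ≈ [8.4282, -1.4019]ᵀ
Result: (8.4282, -1.4019)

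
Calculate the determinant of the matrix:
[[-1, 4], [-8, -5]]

For a 2×2 matrix [[a, b], [c, d]], det = ad - bc
det = (-1)(-5) - (4)(-8) = 5 - -32 = 37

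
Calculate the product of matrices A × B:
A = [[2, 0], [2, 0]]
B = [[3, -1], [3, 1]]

Matrix multiplication:
C[0][0] = 2×3 + 0×3 = 6
C[0][1] = 2×-1 + 0×1 = -2
C[1][0] = 2×3 + 0×3 = 6
C[1][1] = 2×-1 + 0×1 = -2
Result: [[6, -2], [6, -2]]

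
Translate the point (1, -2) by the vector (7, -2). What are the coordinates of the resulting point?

Translation by (7, -2) (homogeneous matrix [[1, 0, 7], [0, 1, -2], [0, 0, 1]]):
x' = 1 + 7 = 8
y' = -2 + -2 = -4
Result: (8, -4)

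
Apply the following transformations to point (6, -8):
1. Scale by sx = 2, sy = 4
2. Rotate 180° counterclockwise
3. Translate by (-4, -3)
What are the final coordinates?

Step 1: Scale → (12, -32)
Step 2: Rotate 180° → (-12, 32)
Step 3: Translate → (-16, 29)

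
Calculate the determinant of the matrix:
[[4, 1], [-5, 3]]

For a 2×2 matrix [[a, b], [c, d]], det = ad - bc
det = (4)(3) - (1)(-5) = 12 - -5 = 17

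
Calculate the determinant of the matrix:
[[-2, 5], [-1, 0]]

For a 2×2 matrix [[a, b], [c, d]], det = ad - bc
det = (-2)(0) - (5)(-1) = 0 - -5 = 5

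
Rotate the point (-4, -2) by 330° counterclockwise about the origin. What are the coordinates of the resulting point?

Rotation matrix for 330°: [[cos 330°, -sin 330°], [sin 330°, cos 330°]] ≈ [[0.866025, 0.500000], [-0.500000, 0.866025]]
[[0.866025, 0.500000], [-0.500000, 0.866025]] × [-4, -2]ᵀ ≈ [-4.4641, 0.2679]ᵀ
Result: (-4.4641, 0.2679)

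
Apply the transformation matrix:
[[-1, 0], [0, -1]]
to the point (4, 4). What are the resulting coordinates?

Matrix multiplication:
[[-1, 0], [0, -1]] × [4, 4]ᵀ
= [(-1)(4) + (0)(4), (0)(4) + (-1)(4)]ᵀ
= [-4, -4]ᵀ
Result: (-4, -4)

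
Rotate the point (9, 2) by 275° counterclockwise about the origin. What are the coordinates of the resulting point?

Rotation matrix for 275°: [[cos 275°, -sin 275°], [sin 275°, cos 275°]] ≈ [[0.087156, 0.996195], [-0.996195, 0.087156]]
[[0.087156, 0.996195], [-0.996195, 0.087156]] × [9, 2]ᵀ ≈ [2.7768, -8.7914]ᵀ
Result: (2.7768, -8.7914)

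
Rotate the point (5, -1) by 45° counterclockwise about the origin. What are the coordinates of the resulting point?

Rotation matrix for 45°: [[cos 45°, -sin 45°], [sin 45°, cos 45°]] ≈ [[0.707107, -0.707107], [0.707107, 0.707107]]
[[0.707107, -0.707107], [0.707107, 0.707107]] × [5, -1]ᵀ ≈ [4.2426, 2.8284]ᵀ
Result: (4.2426, 2.8284)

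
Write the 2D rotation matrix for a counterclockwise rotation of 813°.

Rotation matrix formula: [[cos θ, -sin θ], [sin θ, cos θ]]
For θ = 813°:
cos(813°) = -0.0523
sin(813°) = 0.9986
Result: [[-0.0523, -0.9986], [0.9986, -0.0523]]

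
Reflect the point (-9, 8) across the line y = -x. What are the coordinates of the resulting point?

Reflection across line y = -x: (-9, 8) → (-8, 9)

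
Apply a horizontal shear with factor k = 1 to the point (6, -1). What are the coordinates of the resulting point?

Shear matrix for horizontal shear with factor k = 1:
[[1, 1], [0, 1]]
Result: (6, -1) → (5, -1)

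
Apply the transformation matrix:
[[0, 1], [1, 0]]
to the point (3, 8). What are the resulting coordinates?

Matrix multiplication:
[[0, 1], [1, 0]] × [3, 8]ᵀ
= [(0)(3) + (1)(8), (1)(3) + (0)(8)]ᵀ
= [8, 3]ᵀ
Result: (8, 3)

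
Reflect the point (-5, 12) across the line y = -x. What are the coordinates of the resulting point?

Reflection across line y = -x: (-5, 12) → (-12, 5)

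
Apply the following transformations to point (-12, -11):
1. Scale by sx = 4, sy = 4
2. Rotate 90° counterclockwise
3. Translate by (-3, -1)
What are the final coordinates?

Step 1: Scale → (-48, -44)
Step 2: Rotate 90° → (44, -48)
Step 3: Translate → (41, -49)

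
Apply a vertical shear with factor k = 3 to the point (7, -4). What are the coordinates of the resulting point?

Shear matrix for vertical shear with factor k = 3:
[[1, 0], [3, 1]]
Result: (7, -4) → (7, 17)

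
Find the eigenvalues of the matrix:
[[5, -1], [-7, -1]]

Characteristic equation: det(A - λI) = 0
λ² - (trace)λ + (det) = 0
trace = 5 + -1 = 4, det = (5)(-1) - (-1)(-7) = -12
λ² - (4)λ + (-12) = 0
λ = (4 ± √((4)² - 4·(-12))) / 2 = (4 ± √64) / 2
Solving: λ = -2, 6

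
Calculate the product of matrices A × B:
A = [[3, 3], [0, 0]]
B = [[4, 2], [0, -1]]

Matrix multiplication:
C[0][0] = 3×4 + 3×0 = 12
C[0][1] = 3×2 + 3×-1 = 3
C[1][0] = 0×4 + 0×0 = 0
C[1][1] = 0×2 + 0×-1 = 0
Result: [[12, 3], [0, 0]]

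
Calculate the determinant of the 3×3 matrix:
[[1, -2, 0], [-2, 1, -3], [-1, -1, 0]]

Expansion along first row:
det = 1·det([[1,-3],[-1,0]]) - -2·det([[-2,-3],[-1,0]]) + 0·det([[-2,1],[-1,-1]])
    = 1·(1·0 - -3·-1) - -2·(-2·0 - -3·-1) + 0·(-2·-1 - 1·-1)
    = 1·-3 - -2·-3 + 0·3
    = -3 + -6 + 0 = -9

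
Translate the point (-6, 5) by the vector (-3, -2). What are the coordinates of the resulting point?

Translation by (-3, -2) (homogeneous matrix [[1, 0, -3], [0, 1, -2], [0, 0, 1]]):
x' = -6 + -3 = -9
y' = 5 + -2 = 3
Result: (-9, 3)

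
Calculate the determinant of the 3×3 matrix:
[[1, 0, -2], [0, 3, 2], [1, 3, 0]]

Expansion along first row:
det = 1·det([[3,2],[3,0]]) - 0·det([[0,2],[1,0]]) + -2·det([[0,3],[1,3]])
    = 1·(3·0 - 2·3) - 0·(0·0 - 2·1) + -2·(0·3 - 3·1)
    = 1·-6 - 0·-2 + -2·-3
    = -6 + 0 + 6 = 0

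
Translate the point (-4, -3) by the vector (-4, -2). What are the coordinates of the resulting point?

Translation by (-4, -2) (homogeneous matrix [[1, 0, -4], [0, 1, -2], [0, 0, 1]]):
x' = -4 + -4 = -8
y' = -3 + -2 = -5
Result: (-8, -5)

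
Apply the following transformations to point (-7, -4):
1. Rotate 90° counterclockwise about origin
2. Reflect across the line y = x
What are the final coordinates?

Step 1: Rotate 90° → (4, -7)
Step 2: Reflect across line y = x → (-7, 4)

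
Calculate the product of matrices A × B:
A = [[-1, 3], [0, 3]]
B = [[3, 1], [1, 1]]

Matrix multiplication:
C[0][0] = -1×3 + 3×1 = 0
C[0][1] = -1×1 + 3×1 = 2
C[1][0] = 0×3 + 3×1 = 3
C[1][1] = 0×1 + 3×1 = 3
Result: [[0, 2], [3, 3]]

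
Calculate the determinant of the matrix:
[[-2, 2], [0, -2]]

For a 2×2 matrix [[a, b], [c, d]], det = ad - bc
det = (-2)(-2) - (2)(0) = 4 - 0 = 4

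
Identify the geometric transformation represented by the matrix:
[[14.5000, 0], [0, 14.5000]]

This matrix represents: uniform scaling by factor 14.5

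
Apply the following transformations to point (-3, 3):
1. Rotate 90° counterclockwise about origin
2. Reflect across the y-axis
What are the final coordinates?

Step 1: Rotate 90° → (-3, -3)
Step 2: Reflect across y-axis → (3, -3)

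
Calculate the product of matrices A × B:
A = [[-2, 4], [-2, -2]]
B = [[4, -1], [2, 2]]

Matrix multiplication:
C[0][0] = -2×4 + 4×2 = 0
C[0][1] = -2×-1 + 4×2 = 10
C[1][0] = -2×4 + -2×2 = -12
C[1][1] = -2×-1 + -2×2 = -2
Result: [[0, 10], [-12, -2]]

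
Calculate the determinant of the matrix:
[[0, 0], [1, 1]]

For a 2×2 matrix [[a, b], [c, d]], det = ad - bc
det = (0)(1) - (0)(1) = 0 - 0 = 0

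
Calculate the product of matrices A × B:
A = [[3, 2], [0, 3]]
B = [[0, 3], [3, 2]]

Matrix multiplication:
C[0][0] = 3×0 + 2×3 = 6
C[0][1] = 3×3 + 2×2 = 13
C[1][0] = 0×0 + 3×3 = 9
C[1][1] = 0×3 + 3×2 = 6
Result: [[6, 13], [9, 6]]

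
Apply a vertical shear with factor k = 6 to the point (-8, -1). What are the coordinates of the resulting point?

Shear matrix for vertical shear with factor k = 6:
[[1, 0], [6, 1]]
Result: (-8, -1) → (-8, -49)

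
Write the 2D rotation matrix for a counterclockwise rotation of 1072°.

Rotation matrix formula: [[cos θ, -sin θ], [sin θ, cos θ]]
For θ = 1072°:
cos(1072°) = 0.9903
sin(1072°) = -0.1392
Result: [[0.9903, 0.1392], [-0.1392, 0.9903]]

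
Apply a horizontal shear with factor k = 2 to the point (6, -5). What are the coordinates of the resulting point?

Shear matrix for horizontal shear with factor k = 2:
[[1, 2], [0, 1]]
Result: (6, -5) → (-4, -5)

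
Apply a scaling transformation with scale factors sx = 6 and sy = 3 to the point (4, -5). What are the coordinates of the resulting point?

Scaling matrix:
[[6, 0], [0, 3]]
Result: (4 × 6, -5 × 3) = (24, -15)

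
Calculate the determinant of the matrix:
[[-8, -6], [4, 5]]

For a 2×2 matrix [[a, b], [c, d]], det = ad - bc
det = (-8)(5) - (-6)(4) = -40 - -24 = -16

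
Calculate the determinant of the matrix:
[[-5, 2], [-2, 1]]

For a 2×2 matrix [[a, b], [c, d]], det = ad - bc
det = (-5)(1) - (2)(-2) = -5 - -4 = -1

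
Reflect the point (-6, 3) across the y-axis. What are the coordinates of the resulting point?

Reflection across y-axis: (-6, 3) → (6, 3)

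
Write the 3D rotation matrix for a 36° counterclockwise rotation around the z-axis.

Rotation matrix for counterclockwise 36° around z-axis:
cos(36°) = 0.8090, sin(36°) = 0.5878
Result: [[0.8090, -0.5878, 0], [0.5878, 0.8090, 0], [0, 0, 1]]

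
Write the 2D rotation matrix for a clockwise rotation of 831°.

Rotation matrix formula: [[cos θ, -sin θ], [sin θ, cos θ]]
A clockwise rotation by 831° is equivalent to a counterclockwise rotation by -831°.
For θ = -831°:
cos(-831°) = -0.3584
sin(-831°) = -0.9336
Result: [[-0.3584, 0.9336], [-0.9336, -0.3584]]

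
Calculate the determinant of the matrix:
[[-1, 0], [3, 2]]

For a 2×2 matrix [[a, b], [c, d]], det = ad - bc
det = (-1)(2) - (0)(3) = -2 - 0 = -2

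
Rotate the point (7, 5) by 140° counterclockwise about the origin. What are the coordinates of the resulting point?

Rotation matrix for 140°: [[cos 140°, -sin 140°], [sin 140°, cos 140°]] ≈ [[-0.766044, -0.642788], [0.642788, -0.766044]]
[[-0.766044, -0.642788], [0.642788, -0.766044]] × [7, 5]ᵀ ≈ [-8.5762, 0.6693]ᵀ
Result: (-8.5762, 0.6693)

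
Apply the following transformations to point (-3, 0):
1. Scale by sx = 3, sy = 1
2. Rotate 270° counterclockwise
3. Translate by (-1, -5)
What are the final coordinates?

Step 1: Scale → (-9, 0)
Step 2: Rotate 270° → (0, 9)
Step 3: Translate → (-1, 4)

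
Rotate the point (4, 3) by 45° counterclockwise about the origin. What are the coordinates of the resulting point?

Rotation matrix for 45°: [[cos 45°, -sin 45°], [sin 45°, cos 45°]] ≈ [[0.707107, -0.707107], [0.707107, 0.707107]]
[[0.707107, -0.707107], [0.707107, 0.707107]] × [4, 3]ᵀ ≈ [0.7071, 4.9497]ᵀ
Result: (0.7071, 4.9497)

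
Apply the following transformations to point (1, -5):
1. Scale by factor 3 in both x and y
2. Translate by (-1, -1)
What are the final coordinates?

Step 1: Scale (1, -5) by 3 → (3, -15)
Step 2: Translate by (-1, -1) → (2, -16)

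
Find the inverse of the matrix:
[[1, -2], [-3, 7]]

For [[a,b],[c,d]], inverse = (1/det)·[[d,-b],[-c,a]]
det = (1)(7) - (-2)(-3) = 7 - 6 = 1
Inverse = [[7, 2], [3, 1]]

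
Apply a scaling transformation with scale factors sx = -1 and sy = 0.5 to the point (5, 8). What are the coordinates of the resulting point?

Scaling matrix:
[[-1, 0], [0, 0.50]]
Result: (5 × -1, 8 × 0.5) = (-5, 4)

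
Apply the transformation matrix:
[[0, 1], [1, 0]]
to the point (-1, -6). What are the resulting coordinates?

Matrix multiplication:
[[0, 1], [1, 0]] × [-1, -6]ᵀ
= [(0)(-1) + (1)(-6), (1)(-1) + (0)(-6)]ᵀ
= [-6, -1]ᵀ
Result: (-6, -1)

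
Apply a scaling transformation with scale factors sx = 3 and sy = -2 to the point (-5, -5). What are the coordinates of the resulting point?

Scaling matrix:
[[3, 0], [0, -2]]
Result: (-5 × 3, -5 × -2) = (-15, 10)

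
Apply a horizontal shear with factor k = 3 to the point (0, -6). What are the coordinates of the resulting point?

Shear matrix for horizontal shear with factor k = 3:
[[1, 3], [0, 1]]
Result: (0, -6) → (-18, -6)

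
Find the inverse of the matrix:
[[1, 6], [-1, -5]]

For [[a,b],[c,d]], inverse = (1/det)·[[d,-b],[-c,a]]
det = (1)(-5) - (6)(-1) = -5 - -6 = 1
Inverse = [[-5, -6], [1, 1]]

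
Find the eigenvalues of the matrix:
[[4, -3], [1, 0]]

Characteristic equation: det(A - λI) = 0
λ² - (trace)λ + (det) = 0
trace = 4 + 0 = 4, det = (4)(0) - (-3)(1) = 3
λ² - (4)λ + (3) = 0
λ = (4 ± √((4)² - 4·(3))) / 2 = (4 ± √4) / 2
Solving: λ = 1, 3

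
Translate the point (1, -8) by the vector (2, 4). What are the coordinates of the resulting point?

Translation by (2, 4) (homogeneous matrix [[1, 0, 2], [0, 1, 4], [0, 0, 1]]):
x' = 1 + 2 = 3
y' = -8 + 4 = -4
Result: (3, -4)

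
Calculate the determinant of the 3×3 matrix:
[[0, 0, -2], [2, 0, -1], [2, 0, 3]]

Expansion along first row:
det = 0·det([[0,-1],[0,3]]) - 0·det([[2,-1],[2,3]]) + -2·det([[2,0],[2,0]])
    = 0·(0·3 - -1·0) - 0·(2·3 - -1·2) + -2·(2·0 - 0·2)
    = 0·0 - 0·8 + -2·0
    = 0 + 0 + 0 = 0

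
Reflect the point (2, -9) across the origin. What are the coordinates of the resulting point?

Reflection across origin: (2, -9) → (-2, 9)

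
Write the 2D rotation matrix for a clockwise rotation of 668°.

Rotation matrix formula: [[cos θ, -sin θ], [sin θ, cos θ]]
A clockwise rotation by 668° is equivalent to a counterclockwise rotation by -668°.
For θ = -668°:
cos(-668°) = 0.6157
sin(-668°) = 0.7880
Result: [[0.6157, -0.7880], [0.7880, 0.6157]]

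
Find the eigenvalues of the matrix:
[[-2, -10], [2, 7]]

Characteristic equation: det(A - λI) = 0
λ² - (trace)λ + (det) = 0
trace = -2 + 7 = 5, det = (-2)(7) - (-10)(2) = 6
λ² - (5)λ + (6) = 0
λ = (5 ± √((5)² - 4·(6))) / 2 = (5 ± √1) / 2
Solving: λ = 2, 3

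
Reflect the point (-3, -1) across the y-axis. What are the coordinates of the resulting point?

Reflection across y-axis: (-3, -1) → (3, -1)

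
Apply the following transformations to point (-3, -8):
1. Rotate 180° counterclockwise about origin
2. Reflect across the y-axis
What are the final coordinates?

Step 1: Rotate 180° → (3, 8)
Step 2: Reflect across y-axis → (-3, 8)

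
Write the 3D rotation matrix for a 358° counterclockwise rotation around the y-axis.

Rotation matrix for counterclockwise 358° around y-axis:
cos(358°) = 0.9994, sin(358°) = -0.0349
Result: [[0.9994, 0, -0.0349], [0, 1, 0], [0.0349, 0, 0.9994]]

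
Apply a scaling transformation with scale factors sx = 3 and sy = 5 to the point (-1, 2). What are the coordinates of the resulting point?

Scaling matrix:
[[3, 0], [0, 5]]
Result: (-1 × 3, 2 × 5) = (-3, 10)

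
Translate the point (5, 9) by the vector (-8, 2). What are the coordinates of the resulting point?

Translation by (-8, 2) (homogeneous matrix [[1, 0, -8], [0, 1, 2], [0, 0, 1]]):
x' = 5 + -8 = -3
y' = 9 + 2 = 11
Result: (-3, 11)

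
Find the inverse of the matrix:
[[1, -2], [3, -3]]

For [[a,b],[c,d]], inverse = (1/det)·[[d,-b],[-c,a]]
det = (1)(-3) - (-2)(3) = -3 - -6 = 3
Inverse = (1/3)·[[-3, 2], [-3, 1]]
= [[-1, 2/3], [-1, 1/3]]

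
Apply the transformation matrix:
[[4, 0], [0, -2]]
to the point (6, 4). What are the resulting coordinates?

Matrix multiplication:
[[4, 0], [0, -2]] × [6, 4]ᵀ
= [(4)(6) + (0)(4), (0)(6) + (-2)(4)]ᵀ
= [24, -8]ᵀ
Result: (24, -8)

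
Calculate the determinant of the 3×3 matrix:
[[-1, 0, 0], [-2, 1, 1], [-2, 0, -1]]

Expansion along first row:
det = -1·det([[1,1],[0,-1]]) - 0·det([[-2,1],[-2,-1]]) + 0·det([[-2,1],[-2,0]])
    = -1·(1·-1 - 1·0) - 0·(-2·-1 - 1·-2) + 0·(-2·0 - 1·-2)
    = -1·-1 - 0·4 + 0·2
    = 1 + 0 + 0 = 1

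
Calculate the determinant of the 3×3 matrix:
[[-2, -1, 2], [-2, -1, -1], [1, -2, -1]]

Expansion along first row:
det = -2·det([[-1,-1],[-2,-1]]) - -1·det([[-2,-1],[1,-1]]) + 2·det([[-2,-1],[1,-2]])
    = -2·(-1·-1 - -1·-2) - -1·(-2·-1 - -1·1) + 2·(-2·-2 - -1·1)
    = -2·-1 - -1·3 + 2·5
    = 2 + 3 + 10 = 15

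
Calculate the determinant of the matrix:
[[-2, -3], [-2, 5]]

For a 2×2 matrix [[a, b], [c, d]], det = ad - bc
det = (-2)(5) - (-3)(-2) = -10 - 6 = -16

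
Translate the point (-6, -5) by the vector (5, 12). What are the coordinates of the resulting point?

Translation by (5, 12) (homogeneous matrix [[1, 0, 5], [0, 1, 12], [0, 0, 1]]):
x' = -6 + 5 = -1
y' = -5 + 12 = 7
Result: (-1, 7)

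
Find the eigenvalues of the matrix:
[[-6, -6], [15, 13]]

Characteristic equation: det(A - λI) = 0
λ² - (trace)λ + (det) = 0
trace = -6 + 13 = 7, det = (-6)(13) - (-6)(15) = 12
λ² - (7)λ + (12) = 0
λ = (7 ± √((7)² - 4·(12))) / 2 = (7 ± √1) / 2
Solving: λ = 3, 4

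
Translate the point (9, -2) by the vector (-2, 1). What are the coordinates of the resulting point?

Translation by (-2, 1) (homogeneous matrix [[1, 0, -2], [0, 1, 1], [0, 0, 1]]):
x' = 9 + -2 = 7
y' = -2 + 1 = -1
Result: (7, -1)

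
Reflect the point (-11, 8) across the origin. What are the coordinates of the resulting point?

Reflection across origin: (-11, 8) → (11, -8)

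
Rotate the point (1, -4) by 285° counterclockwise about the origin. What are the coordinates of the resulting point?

Rotation matrix for 285°: [[cos 285°, -sin 285°], [sin 285°, cos 285°]] ≈ [[0.258819, 0.965926], [-0.965926, 0.258819]]
[[0.258819, 0.965926], [-0.965926, 0.258819]] × [1, -4]ᵀ ≈ [-3.6049, -2.0012]ᵀ
Result: (-3.6049, -2.0012)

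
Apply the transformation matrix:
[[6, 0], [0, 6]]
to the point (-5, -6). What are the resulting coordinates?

Matrix multiplication:
[[6, 0], [0, 6]] × [-5, -6]ᵀ
= [(6)(-5) + (0)(-6), (0)(-5) + (6)(-6)]ᵀ
= [-30, -36]ᵀ
Result: (-30, -36)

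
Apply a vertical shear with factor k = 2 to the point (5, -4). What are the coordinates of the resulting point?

Shear matrix for vertical shear with factor k = 2:
[[1, 0], [2, 1]]
Result: (5, -4) → (5, 6)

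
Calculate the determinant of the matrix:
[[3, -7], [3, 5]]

For a 2×2 matrix [[a, b], [c, d]], det = ad - bc
det = (3)(5) - (-7)(3) = 15 - -21 = 36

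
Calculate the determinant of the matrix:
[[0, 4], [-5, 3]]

For a 2×2 matrix [[a, b], [c, d]], det = ad - bc
det = (0)(3) - (4)(-5) = 0 - -20 = 20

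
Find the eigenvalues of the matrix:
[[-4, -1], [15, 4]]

Characteristic equation: det(A - λI) = 0
λ² - (trace)λ + (det) = 0
trace = -4 + 4 = 0, det = (-4)(4) - (-1)(15) = -1
λ² - (0)λ + (-1) = 0
λ = (0 ± √((0)² - 4·(-1))) / 2 = (0 ± √4) / 2
Solving: λ = -1, 1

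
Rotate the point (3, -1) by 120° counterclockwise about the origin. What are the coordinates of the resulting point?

Rotation matrix for 120°: [[cos 120°, -sin 120°], [sin 120°, cos 120°]] ≈ [[-0.500000, -0.866025], [0.866025, -0.500000]]
[[-0.500000, -0.866025], [0.866025, -0.500000]] × [3, -1]ᵀ ≈ [-0.6340, 3.0981]ᵀ
Result: (-0.6340, 3.0981)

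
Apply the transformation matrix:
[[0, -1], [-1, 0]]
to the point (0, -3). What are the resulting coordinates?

Matrix multiplication:
[[0, -1], [-1, 0]] × [0, -3]ᵀ
= [(0)(0) + (-1)(-3), (-1)(0) + (0)(-3)]ᵀ
= [3, 0]ᵀ
Result: (3, 0)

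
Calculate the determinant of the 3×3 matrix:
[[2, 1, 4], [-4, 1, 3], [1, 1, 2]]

Expansion along first row:
det = 2·det([[1,3],[1,2]]) - 1·det([[-4,3],[1,2]]) + 4·det([[-4,1],[1,1]])
    = 2·(1·2 - 3·1) - 1·(-4·2 - 3·1) + 4·(-4·1 - 1·1)
    = 2·-1 - 1·-11 + 4·-5
    = -2 + 11 + -20 = -11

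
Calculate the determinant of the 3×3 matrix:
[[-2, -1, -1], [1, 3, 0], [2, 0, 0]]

Expansion along first row:
det = -2·det([[3,0],[0,0]]) - -1·det([[1,0],[2,0]]) + -1·det([[1,3],[2,0]])
    = -2·(3·0 - 0·0) - -1·(1·0 - 0·2) + -1·(1·0 - 3·2)
    = -2·0 - -1·0 + -1·-6
    = 0 + 0 + 6 = 6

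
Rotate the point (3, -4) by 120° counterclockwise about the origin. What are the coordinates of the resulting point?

Rotation matrix for 120°: [[cos 120°, -sin 120°], [sin 120°, cos 120°]] ≈ [[-0.500000, -0.866025], [0.866025, -0.500000]]
[[-0.500000, -0.866025], [0.866025, -0.500000]] × [3, -4]ᵀ ≈ [1.9641, 4.5981]ᵀ
Result: (1.9641, 4.5981)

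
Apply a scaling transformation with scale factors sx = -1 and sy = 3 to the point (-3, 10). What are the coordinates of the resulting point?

Scaling matrix:
[[-1, 0], [0, 3]]
Result: (-3 × -1, 10 × 3) = (3, 30)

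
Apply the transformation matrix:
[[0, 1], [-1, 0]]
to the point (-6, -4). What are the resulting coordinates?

Matrix multiplication:
[[0, 1], [-1, 0]] × [-6, -4]ᵀ
= [(0)(-6) + (1)(-4), (-1)(-6) + (0)(-4)]ᵀ
= [-4, 6]ᵀ
Result: (-4, 6)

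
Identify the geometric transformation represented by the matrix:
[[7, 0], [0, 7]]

This matrix represents: uniform scaling by factor 7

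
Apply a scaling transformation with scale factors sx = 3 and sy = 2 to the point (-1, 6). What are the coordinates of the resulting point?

Scaling matrix:
[[3, 0], [0, 2]]
Result: (-1 × 3, 6 × 2) = (-3, 12)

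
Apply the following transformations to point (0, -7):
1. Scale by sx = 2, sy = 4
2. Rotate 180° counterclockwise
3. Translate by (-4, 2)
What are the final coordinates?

Step 1: Scale → (0, -28)
Step 2: Rotate 180° → (0, 28)
Step 3: Translate → (-4, 30)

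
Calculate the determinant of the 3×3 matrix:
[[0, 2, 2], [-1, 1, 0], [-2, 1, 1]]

Expansion along first row:
det = 0·det([[1,0],[1,1]]) - 2·det([[-1,0],[-2,1]]) + 2·det([[-1,1],[-2,1]])
    = 0·(1·1 - 0·1) - 2·(-1·1 - 0·-2) + 2·(-1·1 - 1·-2)
    = 0·1 - 2·-1 + 2·1
    = 0 + 2 + 2 = 4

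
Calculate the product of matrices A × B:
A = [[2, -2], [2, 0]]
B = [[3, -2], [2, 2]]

Matrix multiplication:
C[0][0] = 2×3 + -2×2 = 2
C[0][1] = 2×-2 + -2×2 = -8
C[1][0] = 2×3 + 0×2 = 6
C[1][1] = 2×-2 + 0×2 = -4
Result: [[2, -8], [6, -4]]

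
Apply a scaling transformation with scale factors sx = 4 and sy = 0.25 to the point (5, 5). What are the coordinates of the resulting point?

Scaling matrix:
[[4, 0], [0, 0.25]]
Result: (5 × 4, 5 × 0.25) = (20, 1.25)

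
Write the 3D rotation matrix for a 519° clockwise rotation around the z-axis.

Rotation matrix for clockwise 519° around z-axis:
A clockwise rotation by 519° is a counterclockwise rotation by -519°.
cos(-519°) = -0.9336, sin(-519°) = -0.3584
Result: [[-0.9336, 0.3584, 0], [-0.3584, -0.9336, 0], [0, 0, 1]]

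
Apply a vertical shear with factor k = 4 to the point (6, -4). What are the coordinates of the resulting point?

Shear matrix for vertical shear with factor k = 4:
[[1, 0], [4, 1]]
Result: (6, -4) → (6, 20)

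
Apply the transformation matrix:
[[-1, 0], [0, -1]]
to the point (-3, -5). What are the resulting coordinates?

Matrix multiplication:
[[-1, 0], [0, -1]] × [-3, -5]ᵀ
= [(-1)(-3) + (0)(-5), (0)(-3) + (-1)(-5)]ᵀ
= [3, 5]ᵀ
Result: (3, 5)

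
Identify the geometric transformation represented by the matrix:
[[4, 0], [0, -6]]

This matrix represents: non-uniform scaling by sx = 4, sy = -6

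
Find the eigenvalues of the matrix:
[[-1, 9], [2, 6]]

Characteristic equation: det(A - λI) = 0
λ² - (trace)λ + (det) = 0
trace = -1 + 6 = 5, det = (-1)(6) - (9)(2) = -24
λ² - (5)λ + (-24) = 0
λ = (5 ± √((5)² - 4·(-24))) / 2 = (5 ± √121) / 2
Solving: λ = -3, 8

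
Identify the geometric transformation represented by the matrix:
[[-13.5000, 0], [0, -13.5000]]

This matrix represents: uniform scaling by factor -13.5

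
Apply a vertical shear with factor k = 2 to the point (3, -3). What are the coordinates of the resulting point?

Shear matrix for vertical shear with factor k = 2:
[[1, 0], [2, 1]]
Result: (3, -3) → (3, 3)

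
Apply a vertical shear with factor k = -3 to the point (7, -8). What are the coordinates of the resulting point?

Shear matrix for vertical shear with factor k = -3:
[[1, 0], [-3, 1]]
Result: (7, -8) → (7, -29)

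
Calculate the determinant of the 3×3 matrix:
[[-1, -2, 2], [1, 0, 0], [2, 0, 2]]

Expansion along first row:
det = -1·det([[0,0],[0,2]]) - -2·det([[1,0],[2,2]]) + 2·det([[1,0],[2,0]])
    = -1·(0·2 - 0·0) - -2·(1·2 - 0·2) + 2·(1·0 - 0·2)
    = -1·0 - -2·2 + 2·0
    = 0 + 4 + 0 = 4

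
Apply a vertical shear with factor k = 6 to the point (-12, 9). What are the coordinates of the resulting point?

Shear matrix for vertical shear with factor k = 6:
[[1, 0], [6, 1]]
Result: (-12, 9) → (-12, -63)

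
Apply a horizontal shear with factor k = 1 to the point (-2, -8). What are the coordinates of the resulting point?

Shear matrix for horizontal shear with factor k = 1:
[[1, 1], [0, 1]]
Result: (-2, -8) → (-10, -8)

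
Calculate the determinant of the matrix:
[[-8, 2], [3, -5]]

For a 2×2 matrix [[a, b], [c, d]], det = ad - bc
det = (-8)(-5) - (2)(3) = 40 - 6 = 34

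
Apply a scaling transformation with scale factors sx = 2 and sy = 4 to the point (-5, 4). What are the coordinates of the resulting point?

Scaling matrix:
[[2, 0], [0, 4]]
Result: (-5 × 2, 4 × 4) = (-10, 16)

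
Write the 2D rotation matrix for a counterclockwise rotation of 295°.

Rotation matrix formula: [[cos θ, -sin θ], [sin θ, cos θ]]
For θ = 295°:
cos(295°) = 0.4226
sin(295°) = -0.9063
Result: [[0.4226, 0.9063], [-0.9063, 0.4226]]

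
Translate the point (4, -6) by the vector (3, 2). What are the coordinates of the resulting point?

Translation by (3, 2) (homogeneous matrix [[1, 0, 3], [0, 1, 2], [0, 0, 1]]):
x' = 4 + 3 = 7
y' = -6 + 2 = -4
Result: (7, -4)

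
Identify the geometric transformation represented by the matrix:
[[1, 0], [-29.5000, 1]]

This matrix represents: vertical shear with factor -29.5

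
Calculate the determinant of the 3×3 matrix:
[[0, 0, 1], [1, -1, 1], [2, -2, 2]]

Expansion along first row:
det = 0·det([[-1,1],[-2,2]]) - 0·det([[1,1],[2,2]]) + 1·det([[1,-1],[2,-2]])
    = 0·(-1·2 - 1·-2) - 0·(1·2 - 1·2) + 1·(1·-2 - -1·2)
    = 0·0 - 0·0 + 1·0
    = 0 + 0 + 0 = 0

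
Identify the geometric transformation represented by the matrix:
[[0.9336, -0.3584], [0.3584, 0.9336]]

This matrix represents: rotation by 21° counterclockwise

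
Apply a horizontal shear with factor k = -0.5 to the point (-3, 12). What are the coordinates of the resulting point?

Shear matrix for horizontal shear with factor k = -0.5:
[[1, -0.50], [0, 1]]
Result: (-3, 12) → (-9, 12)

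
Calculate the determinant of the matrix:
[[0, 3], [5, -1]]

For a 2×2 matrix [[a, b], [c, d]], det = ad - bc
det = (0)(-1) - (3)(5) = 0 - 15 = -15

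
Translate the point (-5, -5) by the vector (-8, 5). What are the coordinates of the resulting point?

Translation by (-8, 5) (homogeneous matrix [[1, 0, -8], [0, 1, 5], [0, 0, 1]]):
x' = -5 + -8 = -13
y' = -5 + 5 = 0
Result: (-13, 0)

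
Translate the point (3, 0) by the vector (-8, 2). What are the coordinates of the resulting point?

Translation by (-8, 2) (homogeneous matrix [[1, 0, -8], [0, 1, 2], [0, 0, 1]]):
x' = 3 + -8 = -5
y' = 0 + 2 = 2
Result: (-5, 2)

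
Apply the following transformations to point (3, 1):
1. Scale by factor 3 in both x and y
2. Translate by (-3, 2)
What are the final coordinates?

Step 1: Scale (3, 1) by 3 → (9, 3)
Step 2: Translate by (-3, 2) → (6, 5)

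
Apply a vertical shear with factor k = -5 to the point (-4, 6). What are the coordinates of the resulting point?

Shear matrix for vertical shear with factor k = -5:
[[1, 0], [-5, 1]]
Result: (-4, 6) → (-4, 26)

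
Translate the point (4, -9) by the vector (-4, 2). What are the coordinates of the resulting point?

Translation by (-4, 2) (homogeneous matrix [[1, 0, -4], [0, 1, 2], [0, 0, 1]]):
x' = 4 + -4 = 0
y' = -9 + 2 = -7
Result: (0, -7)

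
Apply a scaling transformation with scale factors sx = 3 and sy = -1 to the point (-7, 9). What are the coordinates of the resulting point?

Scaling matrix:
[[3, 0], [0, -1]]
Result: (-7 × 3, 9 × -1) = (-21, -9)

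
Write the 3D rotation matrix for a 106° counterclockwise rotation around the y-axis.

Rotation matrix for counterclockwise 106° around y-axis:
cos(106°) = -0.2756, sin(106°) = 0.9613
Result: [[-0.2756, 0, 0.9613], [0, 1, 0], [-0.9613, 0, -0.2756]]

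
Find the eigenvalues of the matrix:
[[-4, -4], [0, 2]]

Characteristic equation: det(A - λI) = 0
λ² - (trace)λ + (det) = 0
trace = -4 + 2 = -2, det = (-4)(2) - (-4)(0) = -8
λ² - (-2)λ + (-8) = 0
λ = (-2 ± √((-2)² - 4·(-8))) / 2 = (-2 ± √36) / 2
Solving: λ = -4, 2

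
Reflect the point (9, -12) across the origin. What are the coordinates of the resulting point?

Reflection across origin: (9, -12) → (-9, 12)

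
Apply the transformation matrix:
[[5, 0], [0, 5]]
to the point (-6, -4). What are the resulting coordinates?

Matrix multiplication:
[[5, 0], [0, 5]] × [-6, -4]ᵀ
= [(5)(-6) + (0)(-4), (0)(-6) + (5)(-4)]ᵀ
= [-30, -20]ᵀ
Result: (-30, -20)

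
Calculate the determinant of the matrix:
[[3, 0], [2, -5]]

For a 2×2 matrix [[a, b], [c, d]], det = ad - bc
det = (3)(-5) - (0)(2) = -15 - 0 = -15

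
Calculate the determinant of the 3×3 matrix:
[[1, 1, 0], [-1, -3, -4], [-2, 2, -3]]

Expansion along first row:
det = 1·det([[-3,-4],[2,-3]]) - 1·det([[-1,-4],[-2,-3]]) + 0·det([[-1,-3],[-2,2]])
    = 1·(-3·-3 - -4·2) - 1·(-1·-3 - -4·-2) + 0·(-1·2 - -3·-2)
    = 1·17 - 1·-5 + 0·-8
    = 17 + 5 + 0 = 22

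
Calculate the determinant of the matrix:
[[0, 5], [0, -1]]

For a 2×2 matrix [[a, b], [c, d]], det = ad - bc
det = (0)(-1) - (5)(0) = 0 - 0 = 0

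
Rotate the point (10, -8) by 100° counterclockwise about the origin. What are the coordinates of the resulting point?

Rotation matrix for 100°: [[cos 100°, -sin 100°], [sin 100°, cos 100°]] ≈ [[-0.173648, -0.984808], [0.984808, -0.173648]]
[[-0.173648, -0.984808], [0.984808, -0.173648]] × [10, -8]ᵀ ≈ [6.1420, 11.2373]ᵀ
Result: (6.1420, 11.2373)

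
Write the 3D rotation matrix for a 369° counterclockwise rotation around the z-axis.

Rotation matrix for counterclockwise 369° around z-axis:
cos(369°) = 0.9877, sin(369°) = 0.1564
Result: [[0.9877, -0.1564, 0], [0.1564, 0.9877, 0], [0, 0, 1]]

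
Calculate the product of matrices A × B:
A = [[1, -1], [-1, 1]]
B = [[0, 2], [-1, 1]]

Matrix multiplication:
C[0][0] = 1×0 + -1×-1 = 1
C[0][1] = 1×2 + -1×1 = 1
C[1][0] = -1×0 + 1×-1 = -1
C[1][1] = -1×2 + 1×1 = -1
Result: [[1, 1], [-1, -1]]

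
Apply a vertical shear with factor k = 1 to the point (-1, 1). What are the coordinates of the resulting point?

Shear matrix for vertical shear with factor k = 1:
[[1, 0], [1, 1]]
Result: (-1, 1) → (-1, 0)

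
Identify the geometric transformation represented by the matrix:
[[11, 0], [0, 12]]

This matrix represents: non-uniform scaling by sx = 11, sy = 12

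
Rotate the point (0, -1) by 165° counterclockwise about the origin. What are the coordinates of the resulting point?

Rotation matrix for 165°: [[cos 165°, -sin 165°], [sin 165°, cos 165°]] ≈ [[-0.965926, -0.258819], [0.258819, -0.965926]]
[[-0.965926, -0.258819], [0.258819, -0.965926]] × [0, -1]ᵀ ≈ [0.2588, 0.9659]ᵀ
Result: (0.2588, 0.9659)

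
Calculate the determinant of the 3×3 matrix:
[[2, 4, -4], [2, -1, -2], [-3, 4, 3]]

Expansion along first row:
det = 2·det([[-1,-2],[4,3]]) - 4·det([[2,-2],[-3,3]]) + -4·det([[2,-1],[-3,4]])
    = 2·(-1·3 - -2·4) - 4·(2·3 - -2·-3) + -4·(2·4 - -1·-3)
    = 2·5 - 4·0 + -4·5
    = 10 + 0 + -20 = -10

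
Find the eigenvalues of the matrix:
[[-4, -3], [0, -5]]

Characteristic equation: det(A - λI) = 0
λ² - (trace)λ + (det) = 0
trace = -4 + -5 = -9, det = (-4)(-5) - (-3)(0) = 20
λ² - (-9)λ + (20) = 0
λ = (-9 ± √((-9)² - 4·(20))) / 2 = (-9 ± √1) / 2
Solving: λ = -5, -4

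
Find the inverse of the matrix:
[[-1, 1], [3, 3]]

For [[a,b],[c,d]], inverse = (1/det)·[[d,-b],[-c,a]]
det = (-1)(3) - (1)(3) = -3 - 3 = -6
Inverse = (1/-6)·[[3, -1], [-3, -1]]
= [[-1/2, 1/6], [1/2, 1/6]]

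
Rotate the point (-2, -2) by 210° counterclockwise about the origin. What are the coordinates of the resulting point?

Rotation matrix for 210°: [[cos 210°, -sin 210°], [sin 210°, cos 210°]] ≈ [[-0.866025, 0.500000], [-0.500000, -0.866025]]
[[-0.866025, 0.500000], [-0.500000, -0.866025]] × [-2, -2]ᵀ ≈ [0.7321, 2.7321]ᵀ
Result: (0.7321, 2.7321)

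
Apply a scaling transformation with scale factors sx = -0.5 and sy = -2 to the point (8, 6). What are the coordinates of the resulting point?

Scaling matrix:
[[-0.50, 0], [0, -2]]
Result: (8 × -0.5, 6 × -2) = (-4, -12)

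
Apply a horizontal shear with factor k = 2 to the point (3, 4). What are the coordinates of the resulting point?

Shear matrix for horizontal shear with factor k = 2:
[[1, 2], [0, 1]]
Result: (3, 4) → (11, 4)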